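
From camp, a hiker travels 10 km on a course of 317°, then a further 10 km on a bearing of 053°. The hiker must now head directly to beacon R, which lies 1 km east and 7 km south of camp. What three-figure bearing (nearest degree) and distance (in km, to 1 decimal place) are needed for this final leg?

Leg 1 (317°, 10 km): east 10 sin 317° = -6.82, north 10 cos 317° = 7.31
Leg 2 (053°, 10 km): east 10 sin 53° = 7.99, north 10 cos 53° = 6.02
Current position: (1.17, 13.33). Target: (1, -7). Remaining: Δeast = -0.17, Δnorth = -20.33.
Bearing = atan2(-0.17, -20.33) mod 360° = 180.47°; distance = √((-0.17)² + (-20.33)²) = 20.332 km.

180°, 20.3 km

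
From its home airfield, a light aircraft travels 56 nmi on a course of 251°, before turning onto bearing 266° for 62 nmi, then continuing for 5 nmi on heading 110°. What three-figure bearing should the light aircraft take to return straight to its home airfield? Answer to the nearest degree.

078°

Leg 1 (251°, 56 nmi): east 56 sin 251° = -52.95, north 56 cos 251° = -18.23
Leg 2 (266°, 62 nmi): east 62 sin 266° = -61.85, north 62 cos 266° = -4.32
Leg 3 (110°, 5 nmi): east 5 sin 110° = 4.70, north 5 cos 110° = -1.71
Net displacement: -110.10 east, -24.27 north. Direction back to start is (110.10, 24.27): bearing = atan2(110.10, 24.27) mod 360° = 77.57° ≈ 078°.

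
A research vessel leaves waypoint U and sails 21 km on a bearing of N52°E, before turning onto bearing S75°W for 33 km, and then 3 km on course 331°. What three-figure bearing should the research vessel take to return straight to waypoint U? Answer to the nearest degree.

Leg 1 (N52°E, 21 km): east 21 sin 52° = 16.55, north 21 cos 52° = 12.93
Leg 2 (S75°W, 33 km): east 33 sin 255° = -31.88, north 33 cos 255° = -8.54
Leg 3 (331°, 3 km): east 3 sin 331° = -1.45, north 3 cos 331° = 2.62
Net displacement: -16.78 east, 7.01 north. Direction back to start is (16.78, -7.01): bearing = atan2(16.78, -7.01) mod 360° = 112.68° ≈ 113°.

113°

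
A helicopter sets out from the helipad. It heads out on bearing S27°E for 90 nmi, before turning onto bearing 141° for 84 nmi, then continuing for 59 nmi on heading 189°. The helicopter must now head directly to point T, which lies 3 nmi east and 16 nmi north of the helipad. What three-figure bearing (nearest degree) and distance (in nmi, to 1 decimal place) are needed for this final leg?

Leg 1 (S27°E, 90 nmi): east 90 sin 153° = 40.86, north 90 cos 153° = -80.19
Leg 2 (141°, 84 nmi): east 84 sin 141° = 52.86, north 84 cos 141° = -65.28
Leg 3 (189°, 59 nmi): east 59 sin 189° = -9.23, north 59 cos 189° = -58.27
Current position: (84.49, -203.74). Target: (3, 16). Remaining: Δeast = -81.49, Δnorth = 219.74.
Bearing = atan2(-81.49, 219.74) mod 360° = 339.65°; distance = √((-81.49)² + (219.74)²) = 234.369 nmi.

340°, 234.4 nmi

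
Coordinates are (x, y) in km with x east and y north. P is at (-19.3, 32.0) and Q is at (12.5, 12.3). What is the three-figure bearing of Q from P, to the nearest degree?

Δeast = 12.5 − -19.3 = 31.80; Δnorth = 12.3 − 32.0 = -19.70.
Bearing = atan2(Δeast, Δnorth) mod 360° = 121.78° ≈ 122°.

122°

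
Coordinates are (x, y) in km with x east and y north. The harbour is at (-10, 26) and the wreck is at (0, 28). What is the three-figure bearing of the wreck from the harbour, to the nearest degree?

079°

Δeast = 0 − -10 = 10.00; Δnorth = 28 − 26 = 2.00.
Bearing = atan2(Δeast, Δnorth) mod 360° = 78.69° ≈ 079°.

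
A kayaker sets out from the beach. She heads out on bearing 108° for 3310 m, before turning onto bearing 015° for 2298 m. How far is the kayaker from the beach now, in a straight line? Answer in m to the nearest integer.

3929 m

Leg 1 (108°, 3310 m): east 3310 sin 108° = 3148.00, north 3310 cos 108° = -1022.85
Leg 2 (015°, 2298 m): east 2298 sin 15° = 594.77, north 2298 cos 15° = 2219.70
Net: 3742.76 east, 1196.85 north. Distance = √((3742.76)² + (1196.85)²) = 3929.469 m.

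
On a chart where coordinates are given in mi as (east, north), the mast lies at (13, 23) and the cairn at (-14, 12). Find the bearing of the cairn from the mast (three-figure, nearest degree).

Δeast = -14 − 13 = -27.00; Δnorth = 12 − 23 = -11.00.
Bearing = atan2(Δeast, Δnorth) mod 360° = 247.83° ≈ 248°.

248°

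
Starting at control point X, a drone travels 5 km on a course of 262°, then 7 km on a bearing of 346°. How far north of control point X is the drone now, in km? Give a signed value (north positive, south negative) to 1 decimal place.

6.1 km

Leg 1 (262°, 5 km): east 5 sin 262° = -4.95, north 5 cos 262° = -0.70
Leg 2 (346°, 7 km): east 7 sin 346° = -1.69, north 7 cos 346° = 6.79
Net north component: 6.10 km.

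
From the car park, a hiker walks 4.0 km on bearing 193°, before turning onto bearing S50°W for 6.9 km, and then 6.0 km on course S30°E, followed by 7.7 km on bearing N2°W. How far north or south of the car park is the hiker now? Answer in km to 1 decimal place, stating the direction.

Leg 1 (193°, 4.0 km): east 4.0 sin 193° = -0.90, north 4.0 cos 193° = -3.90
Leg 2 (S50°W, 6.9 km): east 6.9 sin 230° = -5.29, north 6.9 cos 230° = -4.44
Leg 3 (S30°E, 6.0 km): east 6.0 sin 150° = 3.00, north 6.0 cos 150° = -5.20
Leg 4 (N2°W, 7.7 km): east 7.7 sin 358° = -0.27, north 7.7 cos 358° = 7.70
Net north component: -5.83 km.

5.8 km south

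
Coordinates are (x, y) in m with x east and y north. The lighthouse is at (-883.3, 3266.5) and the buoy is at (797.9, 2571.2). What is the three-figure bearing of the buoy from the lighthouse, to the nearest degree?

Δeast = 797.9 − -883.3 = 1681.20; Δnorth = 2571.2 − 3266.5 = -695.30.
Bearing = atan2(Δeast, Δnorth) mod 360° = 112.47° ≈ 112°.

112°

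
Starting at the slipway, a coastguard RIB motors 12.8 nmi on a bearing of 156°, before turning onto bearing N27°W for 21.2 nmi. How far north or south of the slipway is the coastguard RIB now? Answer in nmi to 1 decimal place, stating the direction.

Leg 1 (156°, 12.8 nmi): east 12.8 sin 156° = 5.21, north 12.8 cos 156° = -11.69
Leg 2 (N27°W, 21.2 nmi): east 21.2 sin 333° = -9.62, north 21.2 cos 333° = 18.89
Net north component: 7.20 nmi.

7.2 nmi north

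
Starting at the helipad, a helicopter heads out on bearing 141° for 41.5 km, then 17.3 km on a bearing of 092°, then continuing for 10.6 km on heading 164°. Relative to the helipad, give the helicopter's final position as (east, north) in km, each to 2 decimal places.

(46.33, -43.04)

Leg 1 (141°, 41.5 km): east 41.5 sin 141° = 26.12, north 41.5 cos 141° = -32.25
Leg 2 (092°, 17.3 km): east 17.3 sin 92° = 17.29, north 17.3 cos 92° = -0.60
Leg 3 (164°, 10.6 km): east 10.6 sin 164° = 2.92, north 10.6 cos 164° = -10.19
Summing: 46.33 km east, -43.04 km north → (46.33, -43.04).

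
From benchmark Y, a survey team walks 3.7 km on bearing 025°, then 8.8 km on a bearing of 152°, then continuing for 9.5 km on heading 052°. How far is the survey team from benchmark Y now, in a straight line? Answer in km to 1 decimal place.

Leg 1 (025°, 3.7 km): east 3.7 sin 25° = 1.56, north 3.7 cos 25° = 3.35
Leg 2 (152°, 8.8 km): east 8.8 sin 152° = 4.13, north 8.8 cos 152° = -7.77
Leg 3 (052°, 9.5 km): east 9.5 sin 52° = 7.49, north 9.5 cos 52° = 5.85
Net: 13.18 east, 1.43 north. Distance = √((13.18)² + (1.43)²) = 13.259 km.

13.3 km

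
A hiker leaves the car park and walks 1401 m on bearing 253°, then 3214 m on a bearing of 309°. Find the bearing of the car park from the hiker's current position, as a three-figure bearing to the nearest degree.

Leg 1 (253°, 1401 m): east 1401 sin 253° = -1339.78, north 1401 cos 253° = -409.61
Leg 2 (309°, 3214 m): east 3214 sin 309° = -2497.75, north 3214 cos 309° = 2022.64
Net displacement: -3837.53 east, 1613.02 north. Direction back to start is (3837.53, -1613.02): bearing = atan2(3837.53, -1613.02) mod 360° = 112.80° ≈ 113°.

113°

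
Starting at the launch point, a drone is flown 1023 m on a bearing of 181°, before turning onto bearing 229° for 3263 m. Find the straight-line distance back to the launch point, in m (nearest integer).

4020 m

Leg 1 (181°, 1023 m): east 1023 sin 181° = -17.85, north 1023 cos 181° = -1022.84
Leg 2 (229°, 3263 m): east 3263 sin 229° = -2462.62, north 3263 cos 229° = -2140.72
Net: -2480.47 east, -3163.56 north. Distance = √((-2480.47)² + (-3163.56)²) = 4020.060 m.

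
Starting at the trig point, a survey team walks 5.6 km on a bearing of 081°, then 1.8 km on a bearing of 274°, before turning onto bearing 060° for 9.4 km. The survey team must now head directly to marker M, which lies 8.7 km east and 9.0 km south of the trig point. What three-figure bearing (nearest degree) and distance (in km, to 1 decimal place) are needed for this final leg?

Leg 1 (081°, 5.6 km): east 5.6 sin 81° = 5.53, north 5.6 cos 81° = 0.88
Leg 2 (274°, 1.8 km): east 1.8 sin 274° = -1.80, north 1.8 cos 274° = 0.13
Leg 3 (060°, 9.4 km): east 9.4 sin 60° = 8.14, north 9.4 cos 60° = 4.70
Current position: (11.88, 5.70). Target: (8.7, -9.0). Remaining: Δeast = -3.18, Δnorth = -14.70.
Bearing = atan2(-3.18, -14.70) mod 360° = 192.19°; distance = √((-3.18)² + (-14.70)²) = 15.041 km.

192°, 15.0 km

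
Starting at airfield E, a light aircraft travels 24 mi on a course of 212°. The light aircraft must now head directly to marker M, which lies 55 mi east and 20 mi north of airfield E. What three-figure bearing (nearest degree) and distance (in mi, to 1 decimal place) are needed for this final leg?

Leg 1 (212°, 24 mi): east 24 sin 212° = -12.72, north 24 cos 212° = -20.35
Current position: (-12.72, -20.35). Target: (55, 20). Remaining: Δeast = 67.72, Δnorth = 40.35.
Bearing = atan2(67.72, 40.35) mod 360° = 59.21°; distance = √((67.72)² + (40.35)²) = 78.830 mi.

059°, 78.8 mi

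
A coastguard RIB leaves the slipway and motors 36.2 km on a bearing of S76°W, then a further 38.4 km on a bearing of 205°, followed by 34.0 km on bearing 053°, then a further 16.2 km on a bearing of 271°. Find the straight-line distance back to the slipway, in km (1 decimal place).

Leg 1 (S76°W, 36.2 km): east 36.2 sin 256° = -35.12, north 36.2 cos 256° = -8.76
Leg 2 (205°, 38.4 km): east 38.4 sin 205° = -16.23, north 38.4 cos 205° = -34.80
Leg 3 (053°, 34.0 km): east 34.0 sin 53° = 27.15, north 34.0 cos 53° = 20.46
Leg 4 (271°, 16.2 km): east 16.2 sin 271° = -16.20, north 16.2 cos 271° = 0.28
Net: -40.40 east, -22.82 north. Distance = √((-40.40)² + (-22.82)²) = 46.395 km.

46.4 km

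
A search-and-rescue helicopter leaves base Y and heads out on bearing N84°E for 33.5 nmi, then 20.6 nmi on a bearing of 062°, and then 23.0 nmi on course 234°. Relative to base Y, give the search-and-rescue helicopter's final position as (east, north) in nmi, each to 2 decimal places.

Leg 1 (N84°E, 33.5 nmi): east 33.5 sin 84° = 33.32, north 33.5 cos 84° = 3.50
Leg 2 (062°, 20.6 nmi): east 20.6 sin 62° = 18.19, north 20.6 cos 62° = 9.67
Leg 3 (234°, 23.0 nmi): east 23.0 sin 234° = -18.61, north 23.0 cos 234° = -13.52
Summing: 32.90 nmi east, -0.35 nmi north → (32.90, -0.35).

(32.90, -0.35)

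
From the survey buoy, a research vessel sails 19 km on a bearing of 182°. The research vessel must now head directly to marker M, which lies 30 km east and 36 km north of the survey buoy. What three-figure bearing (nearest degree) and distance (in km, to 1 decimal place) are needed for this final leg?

029°, 63.0 km

Leg 1 (182°, 19 km): east 19 sin 182° = -0.66, north 19 cos 182° = -18.99
Current position: (-0.66, -18.99). Target: (30, 36). Remaining: Δeast = 30.66, Δnorth = 54.99.
Bearing = atan2(30.66, 54.99) mod 360° = 29.15°; distance = √((30.66)² + (54.99)²) = 62.960 km.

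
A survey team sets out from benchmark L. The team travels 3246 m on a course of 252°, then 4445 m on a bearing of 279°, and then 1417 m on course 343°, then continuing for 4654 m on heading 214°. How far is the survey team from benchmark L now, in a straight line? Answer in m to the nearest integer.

10864 m

Leg 1 (252°, 3246 m): east 3246 sin 252° = -3087.13, north 3246 cos 252° = -1003.07
Leg 2 (279°, 4445 m): east 4445 sin 279° = -4390.27, north 4445 cos 279° = 695.35
Leg 3 (343°, 1417 m): east 1417 sin 343° = -414.29, north 1417 cos 343° = 1355.08
Leg 4 (214°, 4654 m): east 4654 sin 214° = -2602.48, north 4654 cos 214° = -3858.34
Net: -10494.18 east, -2810.97 north. Distance = √((-10494.18)² + (-2810.97)²) = 10864.132 m.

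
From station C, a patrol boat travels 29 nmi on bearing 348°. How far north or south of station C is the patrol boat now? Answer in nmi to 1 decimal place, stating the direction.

28.4 nmi north

Leg 1 (348°, 29 nmi): east 29 sin 348° = -6.03, north 29 cos 348° = 28.37
Net north component: 28.37 nmi.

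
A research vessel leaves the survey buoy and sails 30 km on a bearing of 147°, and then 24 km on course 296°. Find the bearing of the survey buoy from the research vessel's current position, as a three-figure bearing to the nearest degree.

020°

Leg 1 (147°, 30 km): east 30 sin 147° = 16.34, north 30 cos 147° = -25.16
Leg 2 (296°, 24 km): east 24 sin 296° = -21.57, north 24 cos 296° = 10.52
Net displacement: -5.23 east, -14.64 north. Direction back to start is (5.23, 14.64): bearing = atan2(5.23, 14.64) mod 360° = 19.67° ≈ 020°.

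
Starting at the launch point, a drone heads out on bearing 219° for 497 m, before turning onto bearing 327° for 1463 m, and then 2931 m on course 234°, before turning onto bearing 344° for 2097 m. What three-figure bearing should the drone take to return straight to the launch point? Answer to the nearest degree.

Leg 1 (219°, 497 m): east 497 sin 219° = -312.77, north 497 cos 219° = -386.24
Leg 2 (327°, 1463 m): east 1463 sin 327° = -796.81, north 1463 cos 327° = 1226.98
Leg 3 (234°, 2931 m): east 2931 sin 234° = -2371.23, north 2931 cos 234° = -1722.80
Leg 4 (344°, 2097 m): east 2097 sin 344° = -578.01, north 2097 cos 344° = 2015.77
Net displacement: -4058.82 east, 1133.70 north. Direction back to start is (4058.82, -1133.70): bearing = atan2(4058.82, -1133.70) mod 360° = 105.61° ≈ 106°.

106°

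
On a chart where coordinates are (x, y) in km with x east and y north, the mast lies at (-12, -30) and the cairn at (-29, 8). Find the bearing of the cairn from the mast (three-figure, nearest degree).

336°

Δeast = -29 − -12 = -17.00; Δnorth = 8 − -30 = 38.00.
Bearing = atan2(Δeast, Δnorth) mod 360° = 335.90° ≈ 336°.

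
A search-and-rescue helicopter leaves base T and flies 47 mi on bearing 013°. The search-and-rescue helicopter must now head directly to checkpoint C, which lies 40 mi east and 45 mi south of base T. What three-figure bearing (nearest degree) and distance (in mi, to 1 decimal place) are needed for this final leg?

162°, 95.4 mi

Leg 1 (013°, 47 mi): east 47 sin 13° = 10.57, north 47 cos 13° = 45.80
Current position: (10.57, 45.80). Target: (40, -45). Remaining: Δeast = 29.43, Δnorth = -90.80.
Bearing = atan2(29.43, -90.80) mod 360° = 162.04°; distance = √((29.43)² + (-90.80)²) = 95.445 mi.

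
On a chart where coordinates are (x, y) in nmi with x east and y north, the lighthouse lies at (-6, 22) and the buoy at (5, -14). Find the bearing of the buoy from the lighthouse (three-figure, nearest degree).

Δeast = 5 − -6 = 11.00; Δnorth = -14 − 22 = -36.00.
Bearing = atan2(Δeast, Δnorth) mod 360° = 163.01° ≈ 163°.

163°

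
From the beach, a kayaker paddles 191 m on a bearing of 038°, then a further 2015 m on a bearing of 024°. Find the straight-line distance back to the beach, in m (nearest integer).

2201 m

Leg 1 (038°, 191 m): east 191 sin 38° = 117.59, north 191 cos 38° = 150.51
Leg 2 (024°, 2015 m): east 2015 sin 24° = 819.57, north 2015 cos 24° = 1840.79
Net: 937.17 east, 1991.30 north. Distance = √((937.17)² + (1991.30)²) = 2200.812 m.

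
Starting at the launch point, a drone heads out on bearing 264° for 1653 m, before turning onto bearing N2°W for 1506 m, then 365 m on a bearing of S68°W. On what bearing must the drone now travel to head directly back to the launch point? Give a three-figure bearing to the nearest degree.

120°

Leg 1 (264°, 1653 m): east 1653 sin 264° = -1643.94, north 1653 cos 264° = -172.79
Leg 2 (N2°W, 1506 m): east 1506 sin 358° = -52.56, north 1506 cos 358° = 1505.08
Leg 3 (S68°W, 365 m): east 365 sin 248° = -338.42, north 365 cos 248° = -136.73
Net displacement: -2034.93 east, 1195.57 north. Direction back to start is (2034.93, -1195.57): bearing = atan2(2034.93, -1195.57) mod 360° = 120.44° ≈ 120°.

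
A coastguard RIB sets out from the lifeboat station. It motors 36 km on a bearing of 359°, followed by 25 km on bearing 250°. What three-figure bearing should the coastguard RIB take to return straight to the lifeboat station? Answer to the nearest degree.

Leg 1 (359°, 36 km): east 36 sin 359° = -0.63, north 36 cos 359° = 35.99
Leg 2 (250°, 25 km): east 25 sin 250° = -23.49, north 25 cos 250° = -8.55
Net displacement: -24.12 east, 27.44 north. Direction back to start is (24.12, -27.44): bearing = atan2(24.12, -27.44) mod 360° = 138.69° ≈ 139°.

139°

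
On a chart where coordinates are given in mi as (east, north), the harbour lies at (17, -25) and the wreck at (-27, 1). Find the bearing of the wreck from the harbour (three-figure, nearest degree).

301°

Δeast = -27 − 17 = -44.00; Δnorth = 1 − -25 = 26.00.
Bearing = atan2(Δeast, Δnorth) mod 360° = 300.58° ≈ 301°.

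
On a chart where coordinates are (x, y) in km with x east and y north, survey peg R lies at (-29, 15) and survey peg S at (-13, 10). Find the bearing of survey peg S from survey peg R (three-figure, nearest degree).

Δeast = -13 − -29 = 16.00; Δnorth = 10 − 15 = -5.00.
Bearing = atan2(Δeast, Δnorth) mod 360° = 107.35° ≈ 107°.

107°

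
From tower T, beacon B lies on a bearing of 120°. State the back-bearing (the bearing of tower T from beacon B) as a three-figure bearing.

Back-bearing = 120° + 180° = 300°.

300°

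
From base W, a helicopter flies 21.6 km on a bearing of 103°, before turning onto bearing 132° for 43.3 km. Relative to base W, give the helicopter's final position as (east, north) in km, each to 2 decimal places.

Leg 1 (103°, 21.6 km): east 21.6 sin 103° = 21.05, north 21.6 cos 103° = -4.86
Leg 2 (132°, 43.3 km): east 43.3 sin 132° = 32.18, north 43.3 cos 132° = -28.97
Summing: 53.22 km east, -33.83 km north → (53.22, -33.83).

(53.22, -33.83)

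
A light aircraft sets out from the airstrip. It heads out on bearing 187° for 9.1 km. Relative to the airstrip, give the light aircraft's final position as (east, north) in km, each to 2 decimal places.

(-1.11, -9.03)

Leg 1 (187°, 9.1 km): east 9.1 sin 187° = -1.11, north 9.1 cos 187° = -9.03
Summing: -1.11 km east, -9.03 km north → (-1.11, -9.03).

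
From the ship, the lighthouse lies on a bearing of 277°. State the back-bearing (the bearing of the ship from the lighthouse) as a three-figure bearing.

Back-bearing = 277° − 180° = 097°.

097°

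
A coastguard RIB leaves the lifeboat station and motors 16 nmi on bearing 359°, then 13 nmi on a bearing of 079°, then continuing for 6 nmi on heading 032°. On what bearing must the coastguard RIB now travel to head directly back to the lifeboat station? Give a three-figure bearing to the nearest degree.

214°

Leg 1 (359°, 16 nmi): east 16 sin 359° = -0.28, north 16 cos 359° = 16.00
Leg 2 (079°, 13 nmi): east 13 sin 79° = 12.76, north 13 cos 79° = 2.48
Leg 3 (032°, 6 nmi): east 6 sin 32° = 3.18, north 6 cos 32° = 5.09
Net displacement: 15.66 east, 23.57 north. Direction back to start is (-15.66, -23.57): bearing = atan2(-15.66, -23.57) mod 360° = 213.61° ≈ 214°.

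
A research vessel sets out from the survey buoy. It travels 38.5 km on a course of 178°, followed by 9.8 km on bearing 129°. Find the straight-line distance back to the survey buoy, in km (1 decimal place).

Leg 1 (178°, 38.5 km): east 38.5 sin 178° = 1.34, north 38.5 cos 178° = -38.48
Leg 2 (129°, 9.8 km): east 9.8 sin 129° = 7.62, north 9.8 cos 129° = -6.17
Net: 8.96 east, -44.64 north. Distance = √((8.96)² + (-44.64)²) = 45.534 km.

45.5 km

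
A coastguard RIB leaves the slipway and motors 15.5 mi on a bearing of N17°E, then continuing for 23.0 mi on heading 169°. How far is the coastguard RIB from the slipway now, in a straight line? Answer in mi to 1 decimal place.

11.8 mi

Leg 1 (N17°E, 15.5 mi): east 15.5 sin 17° = 4.53, north 15.5 cos 17° = 14.82
Leg 2 (169°, 23.0 mi): east 23.0 sin 169° = 4.39, north 23.0 cos 169° = -22.58
Net: 8.92 east, -7.75 north. Distance = √((8.92)² + (-7.75)²) = 11.820 mi.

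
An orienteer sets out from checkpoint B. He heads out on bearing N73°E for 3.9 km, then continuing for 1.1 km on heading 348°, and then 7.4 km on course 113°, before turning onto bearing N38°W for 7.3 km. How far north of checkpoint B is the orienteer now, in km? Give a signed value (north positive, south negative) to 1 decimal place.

Leg 1 (N73°E, 3.9 km): east 3.9 sin 73° = 3.73, north 3.9 cos 73° = 1.14
Leg 2 (348°, 1.1 km): east 1.1 sin 348° = -0.23, north 1.1 cos 348° = 1.08
Leg 3 (113°, 7.4 km): east 7.4 sin 113° = 6.81, north 7.4 cos 113° = -2.89
Leg 4 (N38°W, 7.3 km): east 7.3 sin 322° = -4.49, north 7.3 cos 322° = 5.75
Net north component: 5.08 km.

5.1 km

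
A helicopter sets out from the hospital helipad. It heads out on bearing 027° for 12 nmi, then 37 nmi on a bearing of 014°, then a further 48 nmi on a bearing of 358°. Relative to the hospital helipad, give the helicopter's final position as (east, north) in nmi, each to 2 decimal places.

(12.72, 94.56)

Leg 1 (027°, 12 nmi): east 12 sin 27° = 5.45, north 12 cos 27° = 10.69
Leg 2 (014°, 37 nmi): east 37 sin 14° = 8.95, north 37 cos 14° = 35.90
Leg 3 (358°, 48 nmi): east 48 sin 358° = -1.68, north 48 cos 358° = 47.97
Summing: 12.72 nmi east, 94.56 nmi north → (12.72, 94.56).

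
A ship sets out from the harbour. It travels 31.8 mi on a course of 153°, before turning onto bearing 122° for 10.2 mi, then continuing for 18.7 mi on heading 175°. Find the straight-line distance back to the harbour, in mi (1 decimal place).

Leg 1 (153°, 31.8 mi): east 31.8 sin 153° = 14.44, north 31.8 cos 153° = -28.33
Leg 2 (122°, 10.2 mi): east 10.2 sin 122° = 8.65, north 10.2 cos 122° = -5.41
Leg 3 (175°, 18.7 mi): east 18.7 sin 175° = 1.63, north 18.7 cos 175° = -18.63
Net: 24.72 east, -52.37 north. Distance = √((24.72)² + (-52.37)²) = 57.908 mi.

57.9 mi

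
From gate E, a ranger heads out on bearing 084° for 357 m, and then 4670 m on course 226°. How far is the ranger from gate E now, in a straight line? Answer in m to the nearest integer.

Leg 1 (084°, 357 m): east 357 sin 84° = 355.04, north 357 cos 84° = 37.32
Leg 2 (226°, 4670 m): east 4670 sin 226° = -3359.32, north 4670 cos 226° = -3244.05
Net: -3004.27 east, -3206.74 north. Distance = √((-3004.27)² + (-3206.74)²) = 4394.180 m.

4394 m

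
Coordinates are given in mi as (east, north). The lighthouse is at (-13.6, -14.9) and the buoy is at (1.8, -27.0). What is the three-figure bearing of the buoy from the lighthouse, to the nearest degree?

128°

Δeast = 1.8 − -13.6 = 15.40; Δnorth = -27.0 − -14.9 = -12.10.
Bearing = atan2(Δeast, Δnorth) mod 360° = 128.16° ≈ 128°.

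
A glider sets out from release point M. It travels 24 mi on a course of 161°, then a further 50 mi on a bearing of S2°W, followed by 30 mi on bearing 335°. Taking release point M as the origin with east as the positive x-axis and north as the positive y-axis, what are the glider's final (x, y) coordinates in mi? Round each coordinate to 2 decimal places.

Leg 1 (161°, 24 mi): east 24 sin 161° = 7.81, north 24 cos 161° = -22.69
Leg 2 (S2°W, 50 mi): east 50 sin 182° = -1.74, north 50 cos 182° = -49.97
Leg 3 (335°, 30 mi): east 30 sin 335° = -12.68, north 30 cos 335° = 27.19
Summing: -6.61 mi east, -45.47 mi north → (-6.61, -45.47).

(-6.61, -45.47)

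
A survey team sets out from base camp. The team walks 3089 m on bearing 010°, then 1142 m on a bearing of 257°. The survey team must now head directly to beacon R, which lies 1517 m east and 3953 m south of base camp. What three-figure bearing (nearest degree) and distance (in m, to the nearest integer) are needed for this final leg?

163°, 7056 m

Leg 1 (010°, 3089 m): east 3089 sin 10° = 536.40, north 3089 cos 10° = 3042.07
Leg 2 (257°, 1142 m): east 1142 sin 257° = -1112.73, north 1142 cos 257° = -256.89
Current position: (-576.33, 2785.18). Target: (1517, -3953). Remaining: Δeast = 2093.33, Δnorth = -6738.18.
Bearing = atan2(2093.33, -6738.18) mod 360° = 162.74°; distance = √((2093.33)² + (-6738.18)²) = 7055.853 m.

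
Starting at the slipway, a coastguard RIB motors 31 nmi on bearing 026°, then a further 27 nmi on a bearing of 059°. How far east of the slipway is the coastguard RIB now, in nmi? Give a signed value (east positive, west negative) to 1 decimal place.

Leg 1 (026°, 31 nmi): east 31 sin 26° = 13.59, north 31 cos 26° = 27.86
Leg 2 (059°, 27 nmi): east 27 sin 59° = 23.14, north 27 cos 59° = 13.91
Net east component: 36.73 nmi.

36.7 nmi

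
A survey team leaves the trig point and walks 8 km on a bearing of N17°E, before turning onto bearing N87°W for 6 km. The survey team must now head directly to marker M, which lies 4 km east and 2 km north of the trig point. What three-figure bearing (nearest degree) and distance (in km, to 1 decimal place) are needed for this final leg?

Leg 1 (N17°E, 8 km): east 8 sin 17° = 2.34, north 8 cos 17° = 7.65
Leg 2 (N87°W, 6 km): east 6 sin 273° = -5.99, north 6 cos 273° = 0.31
Current position: (-3.65, 7.96). Target: (4, 2). Remaining: Δeast = 7.65, Δnorth = -5.96.
Bearing = atan2(7.65, -5.96) mod 360° = 127.93°; distance = √((7.65)² + (-5.96)²) = 9.703 km.

128°, 9.7 km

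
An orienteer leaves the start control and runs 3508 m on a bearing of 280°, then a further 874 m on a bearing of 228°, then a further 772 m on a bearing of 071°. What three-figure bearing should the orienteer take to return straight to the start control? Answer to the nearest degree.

095°

Leg 1 (280°, 3508 m): east 3508 sin 280° = -3454.71, north 3508 cos 280° = 609.16
Leg 2 (228°, 874 m): east 874 sin 228° = -649.51, north 874 cos 228° = -584.82
Leg 3 (071°, 772 m): east 772 sin 71° = 729.94, north 772 cos 71° = 251.34
Net displacement: -3374.27 east, 275.68 north. Direction back to start is (3374.27, -275.68): bearing = atan2(3374.27, -275.68) mod 360° = 94.67° ≈ 095°.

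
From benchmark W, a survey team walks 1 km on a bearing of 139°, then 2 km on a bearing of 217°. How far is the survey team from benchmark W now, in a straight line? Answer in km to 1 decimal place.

2.4 km

Leg 1 (139°, 1 km): east 1 sin 139° = 0.66, north 1 cos 139° = -0.75
Leg 2 (217°, 2 km): east 2 sin 217° = -1.20, north 2 cos 217° = -1.60
Net: -0.55 east, -2.35 north. Distance = √((-0.55)² + (-2.35)²) = 2.415 km.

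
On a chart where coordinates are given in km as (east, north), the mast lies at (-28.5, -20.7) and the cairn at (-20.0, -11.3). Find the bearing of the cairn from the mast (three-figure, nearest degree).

Δeast = -20.0 − -28.5 = 8.50; Δnorth = -11.3 − -20.7 = 9.40.
Bearing = atan2(Δeast, Δnorth) mod 360° = 42.12° ≈ 042°.

042°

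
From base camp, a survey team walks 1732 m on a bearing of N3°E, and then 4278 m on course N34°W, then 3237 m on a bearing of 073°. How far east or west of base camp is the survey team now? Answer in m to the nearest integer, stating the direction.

794 m east

Leg 1 (N3°E, 1732 m): east 1732 sin 3° = 90.65, north 1732 cos 3° = 1729.63
Leg 2 (N34°W, 4278 m): east 4278 sin 326° = -2392.23, north 4278 cos 326° = 3546.62
Leg 3 (073°, 3237 m): east 3237 sin 73° = 3095.56, north 3237 cos 73° = 946.41
Net east component: 793.98 m.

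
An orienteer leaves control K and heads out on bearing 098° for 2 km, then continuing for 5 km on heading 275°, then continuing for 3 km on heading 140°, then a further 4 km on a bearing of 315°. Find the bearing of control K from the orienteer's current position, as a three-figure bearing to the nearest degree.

100°

Leg 1 (098°, 2 km): east 2 sin 98° = 1.98, north 2 cos 98° = -0.28
Leg 2 (275°, 5 km): east 5 sin 275° = -4.98, north 5 cos 275° = 0.44
Leg 3 (140°, 3 km): east 3 sin 140° = 1.93, north 3 cos 140° = -2.30
Leg 4 (315°, 4 km): east 4 sin 315° = -2.83, north 4 cos 315° = 2.83
Net displacement: -3.90 east, 0.69 north. Direction back to start is (3.90, -0.69): bearing = atan2(3.90, -0.69) mod 360° = 100.00° ≈ 100°.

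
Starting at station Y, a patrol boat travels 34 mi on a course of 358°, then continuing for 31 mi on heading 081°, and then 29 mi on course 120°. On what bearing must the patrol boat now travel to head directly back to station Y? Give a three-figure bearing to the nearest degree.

246°

Leg 1 (358°, 34 mi): east 34 sin 358° = -1.19, north 34 cos 358° = 33.98
Leg 2 (081°, 31 mi): east 31 sin 81° = 30.62, north 31 cos 81° = 4.85
Leg 3 (120°, 29 mi): east 29 sin 120° = 25.11, north 29 cos 120° = -14.50
Net displacement: 54.55 east, 24.33 north. Direction back to start is (-54.55, -24.33): bearing = atan2(-54.55, -24.33) mod 360° = 245.96° ≈ 246°.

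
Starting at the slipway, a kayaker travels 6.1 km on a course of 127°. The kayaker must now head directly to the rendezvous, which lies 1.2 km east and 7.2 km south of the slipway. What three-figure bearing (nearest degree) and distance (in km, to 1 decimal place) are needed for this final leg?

Leg 1 (127°, 6.1 km): east 6.1 sin 127° = 4.87, north 6.1 cos 127° = -3.67
Current position: (4.87, -3.67). Target: (1.2, -7.2). Remaining: Δeast = -3.67, Δnorth = -3.53.
Bearing = atan2(-3.67, -3.53) mod 360° = 226.14°; distance = √((-3.67)² + (-3.53)²) = 5.093 km.

226°, 5.1 km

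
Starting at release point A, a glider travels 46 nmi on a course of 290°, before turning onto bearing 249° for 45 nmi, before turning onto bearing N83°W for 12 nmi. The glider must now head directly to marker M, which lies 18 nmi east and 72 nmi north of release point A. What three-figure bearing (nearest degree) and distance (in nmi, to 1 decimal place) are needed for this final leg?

Leg 1 (290°, 46 nmi): east 46 sin 290° = -43.23, north 46 cos 290° = 15.73
Leg 2 (249°, 45 nmi): east 45 sin 249° = -42.01, north 45 cos 249° = -16.13
Leg 3 (N83°W, 12 nmi): east 12 sin 277° = -11.91, north 12 cos 277° = 1.46
Current position: (-97.15, 1.07). Target: (18, 72). Remaining: Δeast = 115.15, Δnorth = 70.93.
Bearing = atan2(115.15, 70.93) mod 360° = 58.37°; distance = √((115.15)² + (70.93)²) = 135.241 nmi.

058°, 135.2 nmi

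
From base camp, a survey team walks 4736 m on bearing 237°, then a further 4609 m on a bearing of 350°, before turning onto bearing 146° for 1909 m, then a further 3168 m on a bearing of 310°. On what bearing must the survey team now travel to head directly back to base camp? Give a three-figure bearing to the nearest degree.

111°

Leg 1 (237°, 4736 m): east 4736 sin 237° = -3971.94, north 4736 cos 237° = -2579.41
Leg 2 (350°, 4609 m): east 4609 sin 350° = -800.34, north 4609 cos 350° = 4538.98
Leg 3 (146°, 1909 m): east 1909 sin 146° = 1067.50, north 1909 cos 146° = -1582.63
Leg 4 (310°, 3168 m): east 3168 sin 310° = -2426.83, north 3168 cos 310° = 2036.35
Net displacement: -6131.62 east, 2413.29 north. Direction back to start is (6131.62, -2413.29): bearing = atan2(6131.62, -2413.29) mod 360° = 111.48° ≈ 111°.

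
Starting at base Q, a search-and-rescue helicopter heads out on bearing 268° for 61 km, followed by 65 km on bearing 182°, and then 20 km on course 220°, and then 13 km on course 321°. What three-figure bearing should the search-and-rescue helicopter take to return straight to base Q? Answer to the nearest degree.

Leg 1 (268°, 61 km): east 61 sin 268° = -60.96, north 61 cos 268° = -2.13
Leg 2 (182°, 65 km): east 65 sin 182° = -2.27, north 65 cos 182° = -64.96
Leg 3 (220°, 20 km): east 20 sin 220° = -12.86, north 20 cos 220° = -15.32
Leg 4 (321°, 13 km): east 13 sin 321° = -8.18, north 13 cos 321° = 10.10
Net displacement: -84.27 east, -72.31 north. Direction back to start is (84.27, 72.31): bearing = atan2(84.27, 72.31) mod 360° = 49.37° ≈ 049°.

049°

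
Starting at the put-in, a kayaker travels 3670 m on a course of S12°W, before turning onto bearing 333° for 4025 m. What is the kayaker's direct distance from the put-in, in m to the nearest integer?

Leg 1 (S12°W, 3670 m): east 3670 sin 192° = -763.04, north 3670 cos 192° = -3589.80
Leg 2 (333°, 4025 m): east 4025 sin 333° = -1827.31, north 4025 cos 333° = 3586.30
Net: -2590.35 east, -3.50 north. Distance = √((-2590.35)² + (-3.50)²) = 2590.350 m.

2590 m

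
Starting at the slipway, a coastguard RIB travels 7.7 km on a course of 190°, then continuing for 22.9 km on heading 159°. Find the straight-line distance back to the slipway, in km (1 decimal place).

29.8 km

Leg 1 (190°, 7.7 km): east 7.7 sin 190° = -1.34, north 7.7 cos 190° = -7.58
Leg 2 (159°, 22.9 km): east 22.9 sin 159° = 8.21, north 22.9 cos 159° = -21.38
Net: 6.87 east, -28.96 north. Distance = √((6.87)² + (-28.96)²) = 29.766 km.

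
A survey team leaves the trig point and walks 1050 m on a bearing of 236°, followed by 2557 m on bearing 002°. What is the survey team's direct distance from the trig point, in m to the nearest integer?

2118 m

Leg 1 (236°, 1050 m): east 1050 sin 236° = -870.49, north 1050 cos 236° = -587.15
Leg 2 (002°, 2557 m): east 2557 sin 2° = 89.24, north 2557 cos 2° = 2555.44
Net: -781.25 east, 1968.29 north. Distance = √((-781.25)² + (1968.29)²) = 2117.668 m.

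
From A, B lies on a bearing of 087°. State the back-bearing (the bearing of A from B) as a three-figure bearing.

Back-bearing = 087° + 180° = 267°.

267°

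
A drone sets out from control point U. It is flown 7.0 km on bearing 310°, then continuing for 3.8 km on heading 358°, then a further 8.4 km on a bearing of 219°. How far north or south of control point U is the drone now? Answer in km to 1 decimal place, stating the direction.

Leg 1 (310°, 7.0 km): east 7.0 sin 310° = -5.36, north 7.0 cos 310° = 4.50
Leg 2 (358°, 3.8 km): east 3.8 sin 358° = -0.13, north 3.8 cos 358° = 3.80
Leg 3 (219°, 8.4 km): east 8.4 sin 219° = -5.29, north 8.4 cos 219° = -6.53
Net north component: 1.77 km.

1.8 km north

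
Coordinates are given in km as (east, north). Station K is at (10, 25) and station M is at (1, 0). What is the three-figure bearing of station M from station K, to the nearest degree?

Δeast = 1 − 10 = -9.00; Δnorth = 0 − 25 = -25.00.
Bearing = atan2(Δeast, Δnorth) mod 360° = 199.80° ≈ 200°.

200°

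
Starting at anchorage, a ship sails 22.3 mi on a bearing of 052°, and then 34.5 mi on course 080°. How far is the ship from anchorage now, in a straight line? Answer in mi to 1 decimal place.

Leg 1 (052°, 22.3 mi): east 22.3 sin 52° = 17.57, north 22.3 cos 52° = 13.73
Leg 2 (080°, 34.5 mi): east 34.5 sin 80° = 33.98, north 34.5 cos 80° = 5.99
Net: 51.55 east, 19.72 north. Distance = √((51.55)² + (19.72)²) = 55.192 mi.

55.2 mi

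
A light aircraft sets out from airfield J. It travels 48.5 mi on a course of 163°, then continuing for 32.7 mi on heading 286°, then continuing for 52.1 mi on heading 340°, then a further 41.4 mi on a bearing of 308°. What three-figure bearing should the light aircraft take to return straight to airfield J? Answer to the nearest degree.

119°

Leg 1 (163°, 48.5 mi): east 48.5 sin 163° = 14.18, north 48.5 cos 163° = -46.38
Leg 2 (286°, 32.7 mi): east 32.7 sin 286° = -31.43, north 32.7 cos 286° = 9.01
Leg 3 (340°, 52.1 mi): east 52.1 sin 340° = -17.82, north 52.1 cos 340° = 48.96
Leg 4 (308°, 41.4 mi): east 41.4 sin 308° = -32.62, north 41.4 cos 308° = 25.49
Net displacement: -67.70 east, 37.08 north. Direction back to start is (67.70, -37.08): bearing = atan2(67.70, -37.08) mod 360° = 118.71° ≈ 119°.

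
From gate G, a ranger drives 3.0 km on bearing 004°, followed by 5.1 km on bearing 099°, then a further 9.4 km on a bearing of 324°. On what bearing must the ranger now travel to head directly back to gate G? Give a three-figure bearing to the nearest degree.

178°

Leg 1 (004°, 3.0 km): east 3.0 sin 4° = 0.21, north 3.0 cos 4° = 2.99
Leg 2 (099°, 5.1 km): east 5.1 sin 99° = 5.04, north 5.1 cos 99° = -0.80
Leg 3 (324°, 9.4 km): east 9.4 sin 324° = -5.53, north 9.4 cos 324° = 7.60
Net displacement: -0.28 east, 9.80 north. Direction back to start is (0.28, -9.80): bearing = atan2(0.28, -9.80) mod 360° = 178.37° ≈ 178°.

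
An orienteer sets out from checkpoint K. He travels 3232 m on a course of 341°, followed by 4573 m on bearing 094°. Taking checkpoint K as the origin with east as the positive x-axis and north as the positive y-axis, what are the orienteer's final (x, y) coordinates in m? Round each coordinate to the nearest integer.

Leg 1 (341°, 3232 m): east 3232 sin 341° = -1052.24, north 3232 cos 341° = 3055.92
Leg 2 (094°, 4573 m): east 4573 sin 94° = 4561.86, north 4573 cos 94° = -319.00
Summing: 3509.62 m east, 2736.92 m north → (3510, 2737).

(3510, 2737)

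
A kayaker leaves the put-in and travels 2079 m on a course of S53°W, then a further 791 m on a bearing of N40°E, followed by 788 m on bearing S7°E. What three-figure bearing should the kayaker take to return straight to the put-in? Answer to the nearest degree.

036°

Leg 1 (S53°W, 2079 m): east 2079 sin 233° = -1660.36, north 2079 cos 233° = -1251.17
Leg 2 (N40°E, 791 m): east 791 sin 40° = 508.44, north 791 cos 40° = 605.94
Leg 3 (S7°E, 788 m): east 788 sin 173° = 96.03, north 788 cos 173° = -782.13
Net displacement: -1055.89 east, -1427.36 north. Direction back to start is (1055.89, 1427.36): bearing = atan2(1055.89, 1427.36) mod 360° = 36.49° ≈ 036°.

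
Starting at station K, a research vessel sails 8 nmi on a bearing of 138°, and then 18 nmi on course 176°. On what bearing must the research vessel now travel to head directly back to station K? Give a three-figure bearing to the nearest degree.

345°

Leg 1 (138°, 8 nmi): east 8 sin 138° = 5.35, north 8 cos 138° = -5.95
Leg 2 (176°, 18 nmi): east 18 sin 176° = 1.26, north 18 cos 176° = -17.96
Net displacement: 6.61 east, -23.90 north. Direction back to start is (-6.61, 23.90): bearing = atan2(-6.61, 23.90) mod 360° = 344.54° ≈ 345°.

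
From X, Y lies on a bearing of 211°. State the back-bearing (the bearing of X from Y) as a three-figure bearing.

Back-bearing = 211° − 180° = 031°.

031°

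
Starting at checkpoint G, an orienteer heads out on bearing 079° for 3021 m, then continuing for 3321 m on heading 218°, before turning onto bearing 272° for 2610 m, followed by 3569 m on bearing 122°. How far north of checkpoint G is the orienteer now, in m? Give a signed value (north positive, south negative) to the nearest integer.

Leg 1 (079°, 3021 m): east 3021 sin 79° = 2965.50, north 3021 cos 79° = 576.43
Leg 2 (218°, 3321 m): east 3321 sin 218° = -2044.61, north 3321 cos 218° = -2616.98
Leg 3 (272°, 2610 m): east 2610 sin 272° = -2608.41, north 2610 cos 272° = 91.09
Leg 4 (122°, 3569 m): east 3569 sin 122° = 3026.68, north 3569 cos 122° = -1891.28
Net north component: -3840.74 m.

-3841 m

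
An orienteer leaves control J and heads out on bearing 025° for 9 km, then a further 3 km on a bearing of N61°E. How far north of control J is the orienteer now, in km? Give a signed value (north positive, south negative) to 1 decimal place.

9.6 km

Leg 1 (025°, 9 km): east 9 sin 25° = 3.80, north 9 cos 25° = 8.16
Leg 2 (N61°E, 3 km): east 3 sin 61° = 2.62, north 3 cos 61° = 1.45
Net north component: 9.61 km.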